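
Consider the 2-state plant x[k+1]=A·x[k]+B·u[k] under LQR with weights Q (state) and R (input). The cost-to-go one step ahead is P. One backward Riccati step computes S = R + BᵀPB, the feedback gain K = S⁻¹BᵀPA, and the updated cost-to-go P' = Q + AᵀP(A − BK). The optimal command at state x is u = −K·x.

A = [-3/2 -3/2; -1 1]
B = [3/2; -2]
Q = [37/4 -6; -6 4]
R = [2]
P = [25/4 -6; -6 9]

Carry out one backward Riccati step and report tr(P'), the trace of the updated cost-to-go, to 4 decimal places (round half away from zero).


BᵀP = [21.3750 -27.0000]
S = R + BᵀPB = [2] + [86.0625] = [88.0625]
BᵀPA = [-5.0625 -59.0625]
K = S⁻¹·BᵀPA = [-0.0575 -0.6707]
A−BK = [-1.4138 -0.4940; -1.1150 -0.3414]
AᵀP(A−BK) = [4.7715 1.6671; 1.6671 1.4500]
P' = Q + AᵀP(A−BK) = [14.0215 -4.3329; -4.3329 5.4500]
tr(P') = 19.4714

19.4714


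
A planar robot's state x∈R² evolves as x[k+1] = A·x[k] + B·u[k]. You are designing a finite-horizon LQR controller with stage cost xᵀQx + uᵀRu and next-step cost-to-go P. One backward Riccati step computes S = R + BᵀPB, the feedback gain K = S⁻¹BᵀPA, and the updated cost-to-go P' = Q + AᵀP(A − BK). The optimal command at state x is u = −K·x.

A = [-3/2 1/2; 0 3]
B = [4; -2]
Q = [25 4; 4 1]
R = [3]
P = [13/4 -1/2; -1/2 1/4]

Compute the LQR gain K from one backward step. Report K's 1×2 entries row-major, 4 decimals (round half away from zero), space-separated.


-0.3281 -0.0078

BᵀP = [14.0000 -2.5000]
S = R + BᵀPB = [3] + [61.0000] = [64.0000]
BᵀPA = [-21.0000 -0.5000]
K = S⁻¹·BᵀPA = [-0.3281 -0.0078]
A−BK = [-0.1875 0.5313; -0.6563 2.9844]
AᵀP(A−BK) = [0.4219 -0.3516; -0.3516 1.5586]
P' = Q + AᵀP(A−BK) = [25.4219 3.6484; 3.6484 2.5586]
tr(P') = 27.9805


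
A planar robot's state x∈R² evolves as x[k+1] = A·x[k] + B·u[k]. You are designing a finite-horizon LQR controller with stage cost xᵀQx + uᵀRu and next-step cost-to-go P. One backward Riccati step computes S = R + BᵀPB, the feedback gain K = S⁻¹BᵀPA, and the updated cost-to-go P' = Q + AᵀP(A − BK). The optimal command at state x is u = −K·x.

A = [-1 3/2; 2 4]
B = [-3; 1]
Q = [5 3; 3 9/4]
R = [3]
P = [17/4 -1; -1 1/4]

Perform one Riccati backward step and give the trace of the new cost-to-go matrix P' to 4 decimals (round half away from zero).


8.2056

BᵀP = [-13.7500 3.2500]
S = R + BᵀPB = [3] + [44.5000] = [47.5000]
BᵀPA = [20.2500 -7.6250]
K = S⁻¹·BᵀPA = [0.4263 -0.1605]
A−BK = [0.2789 1.0184; 1.5737 4.1605]
AᵀP(A−BK) = [0.6171 -0.1243; -0.1243 0.3385]
P' = Q + AᵀP(A−BK) = [5.6171 2.8757; 2.8757 2.5885]
tr(P') = 8.2056


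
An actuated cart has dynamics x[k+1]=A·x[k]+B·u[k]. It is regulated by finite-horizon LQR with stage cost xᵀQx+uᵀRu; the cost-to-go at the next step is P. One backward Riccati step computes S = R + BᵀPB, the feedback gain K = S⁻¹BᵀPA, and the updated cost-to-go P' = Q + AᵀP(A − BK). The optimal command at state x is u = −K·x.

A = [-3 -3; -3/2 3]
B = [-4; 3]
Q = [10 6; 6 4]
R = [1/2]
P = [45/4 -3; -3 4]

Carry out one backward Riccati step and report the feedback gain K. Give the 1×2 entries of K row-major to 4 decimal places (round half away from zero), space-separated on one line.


0.4367 0.8111

BᵀP = [-54.0000 24.0000]
S = R + BᵀPB = [1/2] + [288.0000] = [288.5000]
BᵀPA = [126.0000 234.0000]
K = S⁻¹·BᵀPA = [0.4367 0.8111]
A−BK = [-1.2530 0.2444; -2.8102 0.5667]
AᵀP(A−BK) = [28.2205 -5.4476; -5.4476 1.4545]
P' = Q + AᵀP(A−BK) = [38.2205 0.5524; 0.5524 5.4545]
tr(P') = 43.6750


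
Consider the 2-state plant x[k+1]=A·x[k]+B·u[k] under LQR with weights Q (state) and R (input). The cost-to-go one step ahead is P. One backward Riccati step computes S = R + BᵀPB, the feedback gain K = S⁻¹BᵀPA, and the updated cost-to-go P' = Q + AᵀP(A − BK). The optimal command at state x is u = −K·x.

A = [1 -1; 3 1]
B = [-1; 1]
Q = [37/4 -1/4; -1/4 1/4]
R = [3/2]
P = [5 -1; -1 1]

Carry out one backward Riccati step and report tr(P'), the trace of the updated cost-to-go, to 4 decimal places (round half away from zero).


18.7632

BᵀP = [-6.0000 2.0000]
S = R + BᵀPB = [3/2] + [8.0000] = [9.5000]
BᵀPA = [0.0000 8.0000]
K = S⁻¹·BᵀPA = [0.0000 0.8421]
A−BK = [1.0000 -0.1579; 3.0000 0.1579]
AᵀP(A−BK) = [8.0000 0.0000; 0.0000 1.2632]
P' = Q + AᵀP(A−BK) = [17.2500 -0.2500; -0.2500 1.5132]
tr(P') = 18.7632


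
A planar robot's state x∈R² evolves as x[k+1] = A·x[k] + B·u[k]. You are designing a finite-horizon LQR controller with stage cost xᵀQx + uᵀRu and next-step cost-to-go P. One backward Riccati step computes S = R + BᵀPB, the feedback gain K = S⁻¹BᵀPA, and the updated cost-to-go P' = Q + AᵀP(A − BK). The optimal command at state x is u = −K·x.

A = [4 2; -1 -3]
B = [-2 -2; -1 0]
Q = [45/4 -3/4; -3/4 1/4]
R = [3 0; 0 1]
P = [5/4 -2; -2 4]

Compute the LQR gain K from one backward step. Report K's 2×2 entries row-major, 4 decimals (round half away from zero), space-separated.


0.0870 0.4783 -2.3478 -2.9130

BᵀP = [-0.5000 0.0000; -2.5000 4.0000]
S = R + BᵀPB = [3 0; 0 1] + [1.0000 1.0000; 1.0000 5.0000] = [4.0000 1.0000; 1.0000 6.0000]
BᵀPA = [-2.0000 -1.0000; -14.0000 -17.0000]
K = S⁻¹·BᵀPA = [0.0870 0.4783; -2.3478 -2.9130]
A−BK = [-0.5217 -2.8696; -0.9130 -2.5217]
AᵀP(A−BK) = [7.3043 10.1739; 10.1739 15.9565]
P' = Q + AᵀP(A−BK) = [18.5543 9.4239; 9.4239 16.2065]
tr(P') = 34.7609


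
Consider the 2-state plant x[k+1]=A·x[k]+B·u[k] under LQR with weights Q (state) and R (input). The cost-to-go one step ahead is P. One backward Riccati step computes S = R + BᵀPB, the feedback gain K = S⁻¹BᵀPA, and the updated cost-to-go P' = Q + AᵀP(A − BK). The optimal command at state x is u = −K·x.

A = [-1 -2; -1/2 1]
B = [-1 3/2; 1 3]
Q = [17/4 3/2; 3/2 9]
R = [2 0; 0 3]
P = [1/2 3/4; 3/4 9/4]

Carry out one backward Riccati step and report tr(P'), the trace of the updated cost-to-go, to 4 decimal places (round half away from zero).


14.4496

BᵀP = [0.2500 1.5000; 3.0000 7.8750]
S = R + BᵀPB = [2 0; 0 3] + [1.2500 4.8750; 4.8750 28.1250] = [3.2500 4.8750; 4.8750 31.1250]
BᵀPA = [-1.0000 1.0000; -6.9375 1.8750]
K = S⁻¹·BᵀPA = [0.0348 0.2841; -0.2283 0.0157]
A−BK = [-0.6227 -1.7396; 0.1502 0.6687]
AᵀP(A−BK) = [0.2632 0.2683; 0.2683 0.9364]
P' = Q + AᵀP(A−BK) = [4.5132 1.7683; 1.7683 9.9364]
tr(P') = 14.4496


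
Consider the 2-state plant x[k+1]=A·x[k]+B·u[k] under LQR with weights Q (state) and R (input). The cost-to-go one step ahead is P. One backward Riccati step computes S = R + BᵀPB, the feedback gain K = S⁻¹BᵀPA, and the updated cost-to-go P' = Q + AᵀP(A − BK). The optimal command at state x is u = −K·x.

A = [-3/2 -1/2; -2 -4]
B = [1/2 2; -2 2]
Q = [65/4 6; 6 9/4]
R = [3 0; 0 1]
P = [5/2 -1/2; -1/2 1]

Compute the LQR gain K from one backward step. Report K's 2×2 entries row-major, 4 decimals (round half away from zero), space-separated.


BᵀP = [2.2500 -2.2500; 4.0000 1.0000]
S = R + BᵀPB = [3 0; 0 1] + [5.6250 0.0000; 0.0000 10.0000] = [8.6250 0.0000; 0.0000 11.0000]
BᵀPA = [1.1250 7.8750; -8.0000 -6.0000]
K = S⁻¹·BᵀPA = [0.1304 0.9130; -0.7273 -0.5455]
A−BK = [-0.1107 0.1344; -0.2846 -1.0830]
AᵀP(A−BK) = [0.6601 0.9842; 0.9842 4.1621]
P' = Q + AᵀP(A−BK) = [16.9101 6.9842; 6.9842 6.4121]
tr(P') = 23.3221

0.1304 0.9130 -0.7273 -0.5455


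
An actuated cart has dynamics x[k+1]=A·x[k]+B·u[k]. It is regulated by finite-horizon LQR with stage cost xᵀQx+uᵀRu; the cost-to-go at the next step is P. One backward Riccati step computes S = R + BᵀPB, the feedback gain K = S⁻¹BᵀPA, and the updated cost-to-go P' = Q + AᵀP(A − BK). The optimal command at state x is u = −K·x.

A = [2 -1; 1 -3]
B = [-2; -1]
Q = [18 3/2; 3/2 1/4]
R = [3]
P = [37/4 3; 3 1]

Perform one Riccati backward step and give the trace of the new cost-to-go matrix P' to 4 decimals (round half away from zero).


23.2500

BᵀP = [-21.5000 -7.0000]
S = R + BᵀPB = [3] + [50.0000] = [53.0000]
BᵀPA = [-50.0000 42.5000]
K = S⁻¹·BᵀPA = [-0.9434 0.8019]
A−BK = [0.1132 0.6038; 0.0566 -2.1981]
AᵀP(A−BK) = [2.8302 -2.4057; -2.4057 2.1698]
P' = Q + AᵀP(A−BK) = [20.8302 -0.9057; -0.9057 2.4198]
tr(P') = 23.2500


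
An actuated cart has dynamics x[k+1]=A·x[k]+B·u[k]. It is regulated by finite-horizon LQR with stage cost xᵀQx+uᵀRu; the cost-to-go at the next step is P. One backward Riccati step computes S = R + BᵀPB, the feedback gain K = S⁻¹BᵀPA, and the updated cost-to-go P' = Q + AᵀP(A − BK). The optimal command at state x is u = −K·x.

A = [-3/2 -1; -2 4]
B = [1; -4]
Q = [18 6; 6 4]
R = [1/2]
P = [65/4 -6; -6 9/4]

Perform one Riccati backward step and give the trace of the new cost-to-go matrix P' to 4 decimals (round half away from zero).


BᵀP = [40.2500 -15.0000]
S = R + BᵀPB = [1/2] + [100.2500] = [100.7500]
BᵀPA = [-30.3750 -100.2500]
K = S⁻¹·BᵀPA = [-0.3015 -0.9950]
A−BK = [-1.1985 -0.0050; -3.2060 0.0199]
AᵀP(A−BK) = [0.4048 0.1507; 0.1507 0.4975]
P' = Q + AᵀP(A−BK) = [18.4048 6.1507; 6.1507 4.4975]
tr(P') = 22.9023

22.9023


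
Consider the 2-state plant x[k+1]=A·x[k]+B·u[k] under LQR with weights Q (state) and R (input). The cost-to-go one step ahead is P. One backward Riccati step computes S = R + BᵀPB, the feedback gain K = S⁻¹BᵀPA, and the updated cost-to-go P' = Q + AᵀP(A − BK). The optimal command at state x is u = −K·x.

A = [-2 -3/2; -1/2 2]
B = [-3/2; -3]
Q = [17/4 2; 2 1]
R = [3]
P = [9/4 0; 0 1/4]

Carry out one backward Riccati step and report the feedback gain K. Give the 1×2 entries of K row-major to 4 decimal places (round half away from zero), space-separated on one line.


BᵀP = [-3.3750 -0.7500]
S = R + BᵀPB = [3] + [7.3125] = [10.3125]
BᵀPA = [7.1250 3.5625]
K = S⁻¹·BᵀPA = [0.6909 0.3455]
A−BK = [-0.9636 -0.9818; 1.5727 3.0364]
AᵀP(A−BK) = [4.1398 4.0386; 4.0386 4.8318]
P' = Q + AᵀP(A−BK) = [8.3898 6.0386; 6.0386 5.8318]
tr(P') = 14.2216

0.6909 0.3455


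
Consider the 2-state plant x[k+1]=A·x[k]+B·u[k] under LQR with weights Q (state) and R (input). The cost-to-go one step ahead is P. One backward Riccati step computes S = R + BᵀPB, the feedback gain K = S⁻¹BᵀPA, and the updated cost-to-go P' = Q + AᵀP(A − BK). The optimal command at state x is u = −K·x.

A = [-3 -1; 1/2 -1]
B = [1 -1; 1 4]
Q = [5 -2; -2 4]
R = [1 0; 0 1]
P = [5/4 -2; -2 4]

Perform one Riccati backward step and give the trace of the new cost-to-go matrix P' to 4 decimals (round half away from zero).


BᵀP = [-0.7500 2.0000; -9.2500 18.0000]
S = R + BᵀPB = [1 0; 0 1] + [1.2500 8.7500; 8.7500 81.2500] = [2.2500 8.7500; 8.7500 82.2500]
BᵀPA = [3.2500 -1.2500; 36.7500 -8.7500]
K = S⁻¹·BᵀPA = [-0.5000 -0.2419; 0.5000 -0.0806]
A−BK = [-2.0000 -0.8387; -1.0000 -0.4355]
AᵀP(A−BK) = [1.5000 0.5000; 0.5000 0.2419]
P' = Q + AᵀP(A−BK) = [6.5000 -1.5000; -1.5000 4.2419]
tr(P') = 10.7419

10.7419


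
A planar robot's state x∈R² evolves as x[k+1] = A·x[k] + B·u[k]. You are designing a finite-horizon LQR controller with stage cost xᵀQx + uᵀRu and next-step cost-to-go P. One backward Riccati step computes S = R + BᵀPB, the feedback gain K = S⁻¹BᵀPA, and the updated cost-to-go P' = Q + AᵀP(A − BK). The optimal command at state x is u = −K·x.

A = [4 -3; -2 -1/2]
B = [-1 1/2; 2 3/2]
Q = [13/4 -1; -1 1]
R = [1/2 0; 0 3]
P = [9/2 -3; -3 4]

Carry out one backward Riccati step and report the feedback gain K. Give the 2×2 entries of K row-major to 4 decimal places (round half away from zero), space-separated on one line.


-2.2112 1.0985 0.7972 -0.9110

BᵀP = [-10.5000 11.0000; -2.2500 4.5000]
S = R + BᵀPB = [1/2 0; 0 3] + [32.5000 11.2500; 11.2500 5.6250] = [33.0000 11.2500; 11.2500 8.6250]
BᵀPA = [-64.0000 26.0000; -18.0000 4.5000]
K = S⁻¹·BᵀPA = [-2.2112 1.0985; 0.7972 -0.9110]
A−BK = [1.3903 -1.4460; 1.2266 -1.3304]
AᵀP(A−BK) = [8.8351 -8.0973; -8.0973 8.0397]
P' = Q + AᵀP(A−BK) = [12.0851 -9.0973; -9.0973 9.0397]
tr(P') = 21.1249


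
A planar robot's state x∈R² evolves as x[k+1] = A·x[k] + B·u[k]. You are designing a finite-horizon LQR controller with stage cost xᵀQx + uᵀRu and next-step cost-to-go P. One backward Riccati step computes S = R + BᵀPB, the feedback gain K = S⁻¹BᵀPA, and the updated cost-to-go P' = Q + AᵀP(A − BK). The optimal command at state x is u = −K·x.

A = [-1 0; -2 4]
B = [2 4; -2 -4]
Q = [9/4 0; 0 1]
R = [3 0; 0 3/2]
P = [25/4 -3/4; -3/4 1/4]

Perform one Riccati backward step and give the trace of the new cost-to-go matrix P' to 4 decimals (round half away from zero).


6.4278

BᵀP = [14.0000 -2.0000; 28.0000 -4.0000]
S = R + BᵀPB = [3 0; 0 3/2] + [32.0000 64.0000; 64.0000 128.0000] = [35.0000 64.0000; 64.0000 129.5000]
BᵀPA = [-10.0000 -8.0000; -20.0000 -16.0000]
K = S⁻¹·BᵀPA = [-0.0344 -0.0275; -0.1375 -0.1100]
A−BK = [-0.3814 0.4948; -2.6186 3.5052]
AᵀP(A−BK) = [1.1572 -1.4742; -1.4742 2.0206]
P' = Q + AᵀP(A−BK) = [3.4072 -1.4742; -1.4742 3.0206]
tr(P') = 6.4278


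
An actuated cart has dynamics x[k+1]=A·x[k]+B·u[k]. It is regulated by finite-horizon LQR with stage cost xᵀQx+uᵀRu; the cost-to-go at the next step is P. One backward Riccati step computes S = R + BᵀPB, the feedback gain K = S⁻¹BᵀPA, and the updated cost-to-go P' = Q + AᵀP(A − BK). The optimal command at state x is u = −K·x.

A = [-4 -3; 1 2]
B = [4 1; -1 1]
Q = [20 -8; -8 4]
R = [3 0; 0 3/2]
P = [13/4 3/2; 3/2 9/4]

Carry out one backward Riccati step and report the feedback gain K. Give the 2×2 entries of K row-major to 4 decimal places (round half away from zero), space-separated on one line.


-0.8636 -0.7596 -0.2080 0.4834

BᵀP = [11.5000 3.7500; 4.7500 3.7500]
S = R + BᵀPB = [3 0; 0 3/2] + [42.2500 15.2500; 15.2500 8.5000] = [45.2500 15.2500; 15.2500 10.0000]
BᵀPA = [-42.2500 -27.0000; -15.2500 -6.7500]
K = S⁻¹·BᵀPA = [-0.8636 -0.7596; -0.2080 0.4834]
A−BK = [-0.3376 -0.4450; 0.3444 0.7570]
AᵀP(A−BK) = [2.5908 2.2788; 2.2788 3.0038]
P' = Q + AᵀP(A−BK) = [22.5908 -5.7212; -5.7212 7.0038]
tr(P') = 29.5946


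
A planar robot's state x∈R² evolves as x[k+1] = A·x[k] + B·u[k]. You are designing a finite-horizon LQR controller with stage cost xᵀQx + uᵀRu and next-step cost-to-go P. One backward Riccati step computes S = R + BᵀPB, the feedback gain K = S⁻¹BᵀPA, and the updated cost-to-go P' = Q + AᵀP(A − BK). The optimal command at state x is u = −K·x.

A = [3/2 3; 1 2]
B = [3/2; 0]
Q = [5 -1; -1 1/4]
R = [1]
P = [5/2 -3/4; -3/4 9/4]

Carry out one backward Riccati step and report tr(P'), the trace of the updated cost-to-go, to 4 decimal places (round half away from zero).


18.0920

BᵀP = [3.7500 -1.1250]
S = R + BᵀPB = [1] + [5.6250] = [6.6250]
BᵀPA = [4.5000 9.0000]
K = S⁻¹·BᵀPA = [0.6792 1.3585]
A−BK = [0.4811 0.9623; 1.0000 2.0000]
AᵀP(A−BK) = [2.5684 5.1368; 5.1368 10.2736]
P' = Q + AᵀP(A−BK) = [7.5684 4.1368; 4.1368 10.5236]
tr(P') = 18.0920


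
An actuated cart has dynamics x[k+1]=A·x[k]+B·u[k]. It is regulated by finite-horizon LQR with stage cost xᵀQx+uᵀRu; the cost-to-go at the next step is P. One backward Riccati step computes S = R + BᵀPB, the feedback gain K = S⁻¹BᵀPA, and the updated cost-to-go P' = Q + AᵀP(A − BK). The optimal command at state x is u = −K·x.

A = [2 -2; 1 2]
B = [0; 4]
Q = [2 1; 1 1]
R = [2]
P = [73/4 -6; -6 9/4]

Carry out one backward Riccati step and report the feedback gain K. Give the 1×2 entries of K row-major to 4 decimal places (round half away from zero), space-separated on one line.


BᵀP = [-24.0000 9.0000]
S = R + BᵀPB = [2] + [36.0000] = [38.0000]
BᵀPA = [-39.0000 66.0000]
K = S⁻¹·BᵀPA = [-1.0263 1.7368]
A−BK = [2.0000 -2.0000; 5.1053 -4.9474]
AᵀP(A−BK) = [11.2237 -12.7632; -12.7632 15.3684]
P' = Q + AᵀP(A−BK) = [13.2237 -11.7632; -11.7632 16.3684]
tr(P') = 29.5921

-1.0263 1.7368


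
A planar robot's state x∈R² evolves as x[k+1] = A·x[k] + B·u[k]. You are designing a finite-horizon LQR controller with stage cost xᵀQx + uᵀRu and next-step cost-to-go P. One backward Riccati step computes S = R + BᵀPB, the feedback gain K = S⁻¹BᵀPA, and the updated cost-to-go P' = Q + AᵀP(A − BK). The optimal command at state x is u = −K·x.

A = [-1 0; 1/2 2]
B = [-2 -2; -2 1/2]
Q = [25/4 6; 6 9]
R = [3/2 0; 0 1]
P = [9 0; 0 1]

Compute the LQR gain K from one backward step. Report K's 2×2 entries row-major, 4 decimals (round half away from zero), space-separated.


-0.0171 -0.5734 0.5060 0.5656

BᵀP = [-18.0000 -2.0000; -18.0000 0.5000]
S = R + BᵀPB = [3/2 0; 0 1] + [40.0000 35.0000; 35.0000 36.2500] = [41.5000 35.0000; 35.0000 37.2500]
BᵀPA = [17.0000 -4.0000; 18.2500 1.0000]
K = S⁻¹·BᵀPA = [-0.0171 -0.5734; 0.5060 0.5656]
A−BK = [-0.0222 -0.0156; 0.2127 0.5703]
AᵀP(A−BK) = [0.3062 0.4254; 0.4254 1.1406]
P' = Q + AᵀP(A−BK) = [6.5562 6.4254; 6.4254 10.1406]
tr(P') = 16.6968


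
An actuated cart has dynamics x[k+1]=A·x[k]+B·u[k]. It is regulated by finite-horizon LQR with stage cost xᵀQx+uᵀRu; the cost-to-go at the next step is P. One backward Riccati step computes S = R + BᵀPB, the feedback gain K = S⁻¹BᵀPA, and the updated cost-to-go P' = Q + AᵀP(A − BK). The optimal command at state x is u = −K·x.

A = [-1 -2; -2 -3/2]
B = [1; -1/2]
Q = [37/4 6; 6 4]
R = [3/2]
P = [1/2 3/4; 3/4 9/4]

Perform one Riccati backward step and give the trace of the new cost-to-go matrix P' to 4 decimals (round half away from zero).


37.0431

BᵀP = [0.1250 -0.3750]
S = R + BᵀPB = [3/2] + [0.3125] = [1.8125]
BᵀPA = [0.6250 0.3125]
K = S⁻¹·BᵀPA = [0.3448 0.1724]
A−BK = [-1.3448 -2.1724; -1.8276 -1.4138]
AᵀP(A−BK) = [12.2845 11.7672; 11.7672 11.5086]
P' = Q + AᵀP(A−BK) = [21.5345 17.7672; 17.7672 15.5086]
tr(P') = 37.0431


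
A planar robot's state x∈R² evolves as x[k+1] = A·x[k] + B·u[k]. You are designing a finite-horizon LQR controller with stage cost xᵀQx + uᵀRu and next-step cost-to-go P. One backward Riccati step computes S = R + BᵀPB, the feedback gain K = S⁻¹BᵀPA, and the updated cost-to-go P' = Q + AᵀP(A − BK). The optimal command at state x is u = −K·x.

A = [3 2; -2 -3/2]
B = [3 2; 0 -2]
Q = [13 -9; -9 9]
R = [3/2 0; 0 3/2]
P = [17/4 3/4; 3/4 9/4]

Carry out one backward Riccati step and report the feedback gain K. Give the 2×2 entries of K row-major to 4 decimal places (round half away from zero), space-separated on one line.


0.3835 0.2108 0.8812 0.6546

BᵀP = [12.7500 2.2500; 7.0000 -3.0000]
S = R + BᵀPB = [3/2 0; 0 3/2] + [38.2500 21.0000; 21.0000 20.0000] = [39.7500 21.0000; 21.0000 21.5000]
BᵀPA = [33.7500 22.1250; 27.0000 18.5000]
K = S⁻¹·BᵀPA = [0.3835 0.2108; 0.8812 0.6546]
A−BK = [0.0870 0.0585; -0.2375 -0.1908]
AᵀP(A−BK) = [1.5136 1.0873; 1.0873 0.7891]
P' = Q + AᵀP(A−BK) = [14.5136 -7.9127; -7.9127 9.7891]
tr(P') = 24.3027


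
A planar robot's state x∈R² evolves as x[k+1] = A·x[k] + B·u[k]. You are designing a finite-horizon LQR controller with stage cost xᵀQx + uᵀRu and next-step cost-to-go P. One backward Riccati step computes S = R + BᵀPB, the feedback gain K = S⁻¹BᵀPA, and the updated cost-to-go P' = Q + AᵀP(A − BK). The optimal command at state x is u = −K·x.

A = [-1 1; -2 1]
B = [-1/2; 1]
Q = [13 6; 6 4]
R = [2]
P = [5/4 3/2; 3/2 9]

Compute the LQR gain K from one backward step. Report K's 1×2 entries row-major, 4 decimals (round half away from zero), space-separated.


-1.7707 0.9299

BᵀP = [0.8750 8.2500]
S = R + BᵀPB = [2] + [7.8125] = [9.8125]
BᵀPA = [-17.3750 9.1250]
K = S⁻¹·BᵀPA = [-1.7707 0.9299]
A−BK = [-1.8854 1.4650; -0.2293 0.0701]
AᵀP(A−BK) = [12.4841 -7.5924; -7.5924 4.7643]
P' = Q + AᵀP(A−BK) = [25.4841 -1.5924; -1.5924 8.7643]
tr(P') = 34.2484


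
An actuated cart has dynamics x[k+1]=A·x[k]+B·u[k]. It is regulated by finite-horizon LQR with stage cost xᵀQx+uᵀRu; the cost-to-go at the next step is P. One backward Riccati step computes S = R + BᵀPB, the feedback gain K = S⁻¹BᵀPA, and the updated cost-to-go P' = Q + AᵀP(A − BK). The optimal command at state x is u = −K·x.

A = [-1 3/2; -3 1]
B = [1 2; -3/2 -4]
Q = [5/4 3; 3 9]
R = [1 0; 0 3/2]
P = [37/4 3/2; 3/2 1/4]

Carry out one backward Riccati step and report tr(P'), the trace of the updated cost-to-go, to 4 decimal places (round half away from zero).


13.3495

BᵀP = [7.0000 1.1250; 12.5000 2.0000]
S = R + BᵀPB = [1 0; 0 3/2] + [5.3125 9.5000; 9.5000 17.0000] = [6.3125 9.5000; 9.5000 18.5000]
BᵀPA = [-10.3750 11.6250; -18.5000 20.7500]
K = S⁻¹·BᵀPA = [-0.6101 0.6761; -0.6867 0.7744]
A−BK = [0.9835 -0.7250; -6.6620 5.1119]
AᵀP(A−BK) = [1.4661 -1.5334; -1.5334 1.6333]
P' = Q + AᵀP(A−BK) = [2.7161 1.4666; 1.4666 10.6333]
tr(P') = 13.3495


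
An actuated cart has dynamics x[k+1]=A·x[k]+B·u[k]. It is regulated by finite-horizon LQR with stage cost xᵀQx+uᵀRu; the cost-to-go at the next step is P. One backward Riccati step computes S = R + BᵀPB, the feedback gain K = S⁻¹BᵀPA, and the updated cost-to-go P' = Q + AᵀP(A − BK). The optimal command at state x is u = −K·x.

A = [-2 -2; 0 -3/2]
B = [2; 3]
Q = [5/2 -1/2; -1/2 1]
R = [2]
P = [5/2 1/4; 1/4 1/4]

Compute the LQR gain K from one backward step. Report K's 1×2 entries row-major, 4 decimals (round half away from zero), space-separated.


BᵀP = [5.7500 1.2500]
S = R + BᵀPB = [2] + [15.2500] = [17.2500]
BᵀPA = [-11.5000 -13.3750]
K = S⁻¹·BᵀPA = [-0.6667 -0.7754]
A−BK = [-0.6667 -0.4493; 2.0000 0.8261]
AᵀP(A−BK) = [2.3333 1.8333; 1.8333 1.6920]
P' = Q + AᵀP(A−BK) = [4.8333 1.3333; 1.3333 2.6920]
tr(P') = 7.5254

-0.6667 -0.7754


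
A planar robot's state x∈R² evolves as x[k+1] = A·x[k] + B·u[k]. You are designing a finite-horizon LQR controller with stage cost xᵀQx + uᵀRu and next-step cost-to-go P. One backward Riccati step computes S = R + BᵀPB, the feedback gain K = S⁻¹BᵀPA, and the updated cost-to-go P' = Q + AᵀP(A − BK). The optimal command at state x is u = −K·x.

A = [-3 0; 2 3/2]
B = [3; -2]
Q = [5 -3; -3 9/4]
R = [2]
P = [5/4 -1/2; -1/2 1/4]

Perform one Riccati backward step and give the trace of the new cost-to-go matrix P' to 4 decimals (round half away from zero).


9.1705

BᵀP = [4.7500 -2.0000]
S = R + BᵀPB = [2] + [18.2500] = [20.2500]
BᵀPA = [-18.2500 -3.0000]
K = S⁻¹·BᵀPA = [-0.9012 -0.1481]
A−BK = [-0.2963 0.4444; 0.1975 1.2037]
AᵀP(A−BK) = [1.8025 0.2963; 0.2963 0.1181]
P' = Q + AᵀP(A−BK) = [6.8025 -2.7037; -2.7037 2.3681]
tr(P') = 9.1705


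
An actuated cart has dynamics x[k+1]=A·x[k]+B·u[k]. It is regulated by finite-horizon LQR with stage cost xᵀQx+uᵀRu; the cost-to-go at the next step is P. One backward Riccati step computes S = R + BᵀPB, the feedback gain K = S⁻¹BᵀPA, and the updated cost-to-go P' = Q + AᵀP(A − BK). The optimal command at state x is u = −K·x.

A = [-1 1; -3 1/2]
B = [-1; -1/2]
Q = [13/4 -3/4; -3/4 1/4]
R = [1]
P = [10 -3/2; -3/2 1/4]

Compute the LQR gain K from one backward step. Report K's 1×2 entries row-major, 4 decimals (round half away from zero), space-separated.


BᵀP = [-9.2500 1.3750]
S = R + BᵀPB = [1] + [8.5625] = [9.5625]
BᵀPA = [5.1250 -8.5625]
K = S⁻¹·BᵀPA = [0.5359 -0.8954]
A−BK = [-0.4641 0.1046; -2.7320 0.0523]
AᵀP(A−BK) = [0.5033 -0.5359; -0.5359 0.8954]
P' = Q + AᵀP(A−BK) = [3.7533 -1.2859; -1.2859 1.1454]
tr(P') = 4.8987

0.5359 -0.8954


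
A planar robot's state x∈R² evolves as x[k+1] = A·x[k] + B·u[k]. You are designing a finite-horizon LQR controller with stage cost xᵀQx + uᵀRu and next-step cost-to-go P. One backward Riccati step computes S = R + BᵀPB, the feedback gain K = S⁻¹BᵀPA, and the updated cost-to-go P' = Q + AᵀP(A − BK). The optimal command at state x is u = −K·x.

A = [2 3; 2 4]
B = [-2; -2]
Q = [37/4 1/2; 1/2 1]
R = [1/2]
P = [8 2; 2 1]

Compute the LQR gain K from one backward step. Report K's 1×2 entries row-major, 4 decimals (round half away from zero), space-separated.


BᵀP = [-20.0000 -6.0000]
S = R + BᵀPB = [1/2] + [52.0000] = [52.5000]
BᵀPA = [-52.0000 -84.0000]
K = S⁻¹·BᵀPA = [-0.9905 -1.6000]
A−BK = [0.0190 -0.2000; 0.0190 0.8000]
AᵀP(A−BK) = [0.4952 0.8000; 0.8000 1.6000]
P' = Q + AᵀP(A−BK) = [9.7452 1.3000; 1.3000 2.6000]
tr(P') = 12.3452

-0.9905 -1.6000


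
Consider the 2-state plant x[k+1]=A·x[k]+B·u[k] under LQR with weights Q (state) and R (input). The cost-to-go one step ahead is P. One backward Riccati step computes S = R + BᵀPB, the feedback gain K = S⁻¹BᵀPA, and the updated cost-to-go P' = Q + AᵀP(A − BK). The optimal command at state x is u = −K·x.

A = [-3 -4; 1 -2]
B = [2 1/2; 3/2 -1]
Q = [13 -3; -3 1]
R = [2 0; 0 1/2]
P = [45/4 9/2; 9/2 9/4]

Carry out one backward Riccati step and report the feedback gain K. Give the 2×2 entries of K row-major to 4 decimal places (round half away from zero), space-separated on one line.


BᵀP = [29.2500 12.3750; 1.1250 0.0000]
S = R + BᵀPB = [2 0; 0 1/2] + [77.0625 2.2500; 2.2500 0.5625] = [79.0625 2.2500; 2.2500 1.0625]
BᵀPA = [-75.3750 -141.7500; -3.3750 -4.5000]
K = S⁻¹·BᵀPA = [-0.9183 -1.7796; -1.2318 -0.4667]
A−BK = [-0.5475 -0.2074; 1.1456 0.2027]
AᵀP(A−BK) = [3.1254 3.7872; 3.7872 6.6410]
P' = Q + AᵀP(A−BK) = [16.1254 0.7872; 0.7872 7.6410]
tr(P') = 23.7664

-0.9183 -1.7796 -1.2318 -0.4667


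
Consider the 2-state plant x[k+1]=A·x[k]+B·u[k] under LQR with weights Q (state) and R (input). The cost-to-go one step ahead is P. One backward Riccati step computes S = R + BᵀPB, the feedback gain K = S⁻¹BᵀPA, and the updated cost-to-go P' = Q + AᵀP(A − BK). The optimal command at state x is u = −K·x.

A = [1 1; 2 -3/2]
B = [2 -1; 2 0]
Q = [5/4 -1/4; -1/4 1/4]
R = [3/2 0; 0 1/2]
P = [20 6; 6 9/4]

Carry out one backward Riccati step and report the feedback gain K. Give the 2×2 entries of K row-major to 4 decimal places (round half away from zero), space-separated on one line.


BᵀP = [52.0000 16.5000; -20.0000 -6.0000]
S = R + BᵀPB = [3/2 0; 0 1/2] + [137.0000 -52.0000; -52.0000 20.0000] = [138.5000 -52.0000; -52.0000 20.5000]
BᵀPA = [85.0000 27.2500; -32.0000 -11.0000]
K = S⁻¹·BᵀPA = [0.5804 -0.0989; -0.0887 -0.7874]
A−BK = [-0.2495 0.4104; 0.8392 -1.3022]
AᵀP(A−BK) = [0.8262 -0.5421; -0.5421 1.0955]
P' = Q + AᵀP(A−BK) = [2.0762 -0.7921; -0.7921 1.3455]
tr(P') = 3.4218

0.5804 -0.0989 -0.0887 -0.7874


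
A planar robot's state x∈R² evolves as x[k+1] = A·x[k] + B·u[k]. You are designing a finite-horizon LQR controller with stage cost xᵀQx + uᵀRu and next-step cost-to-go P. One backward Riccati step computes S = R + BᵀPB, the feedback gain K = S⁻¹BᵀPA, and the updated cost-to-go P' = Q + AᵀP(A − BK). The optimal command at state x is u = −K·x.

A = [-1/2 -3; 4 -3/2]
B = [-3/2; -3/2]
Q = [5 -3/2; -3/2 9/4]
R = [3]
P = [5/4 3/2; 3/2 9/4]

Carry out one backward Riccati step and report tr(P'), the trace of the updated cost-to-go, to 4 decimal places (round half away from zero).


BᵀP = [-4.1250 -5.6250]
S = R + BᵀPB = [3] + [14.6250] = [17.6250]
BᵀPA = [-20.4375 20.8125]
K = S⁻¹·BᵀPA = [-1.1596 1.1809]
A−BK = [-2.2394 -1.2287; 2.2606 0.2713]
AᵀP(A−BK) = [6.6137 -4.3664; -4.3664 5.2360]
P' = Q + AᵀP(A−BK) = [11.6137 -5.8664; -5.8664 7.4860]
tr(P') = 19.0997

19.0997


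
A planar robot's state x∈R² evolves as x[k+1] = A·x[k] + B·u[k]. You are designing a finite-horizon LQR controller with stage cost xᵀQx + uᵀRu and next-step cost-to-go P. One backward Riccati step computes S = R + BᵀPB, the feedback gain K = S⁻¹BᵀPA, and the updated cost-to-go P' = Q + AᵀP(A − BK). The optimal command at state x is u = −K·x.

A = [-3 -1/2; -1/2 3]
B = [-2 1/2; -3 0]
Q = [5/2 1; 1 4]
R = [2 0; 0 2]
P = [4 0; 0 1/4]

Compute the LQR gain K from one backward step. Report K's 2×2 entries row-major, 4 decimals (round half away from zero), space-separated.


1.0978 0.0279 -0.5363 -0.2961

BᵀP = [-8.0000 -0.7500; 2.0000 0.0000]
S = R + BᵀPB = [2 0; 0 2] + [18.2500 -4.0000; -4.0000 1.0000] = [20.2500 -4.0000; -4.0000 3.0000]
BᵀPA = [24.3750 1.7500; -6.0000 -1.0000]
K = S⁻¹·BᵀPA = [1.0978 0.0279; -0.5363 -0.2961]
A−BK = [-0.5363 -0.2961; 2.7933 3.0838]
AᵀP(A−BK) = [6.0866 3.1676; 3.1676 2.9050]
P' = Q + AᵀP(A−BK) = [8.5866 4.1676; 4.1676 6.9050]
tr(P') = 15.4916


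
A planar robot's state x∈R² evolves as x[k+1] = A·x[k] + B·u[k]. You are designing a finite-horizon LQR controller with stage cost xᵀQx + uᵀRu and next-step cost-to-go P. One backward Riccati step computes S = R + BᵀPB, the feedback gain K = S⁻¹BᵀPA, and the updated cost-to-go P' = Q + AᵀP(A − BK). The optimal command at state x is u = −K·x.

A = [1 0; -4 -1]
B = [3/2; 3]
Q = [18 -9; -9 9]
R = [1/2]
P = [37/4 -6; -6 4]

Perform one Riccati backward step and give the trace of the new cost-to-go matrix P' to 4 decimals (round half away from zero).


BᵀP = [-4.1250 3.0000]
S = R + BᵀPB = [1/2] + [2.8125] = [3.3125]
BᵀPA = [-16.1250 -3.0000]
K = S⁻¹·BᵀPA = [-4.8679 -0.9057]
A−BK = [8.3019 1.3585; 10.6038 1.7170]
AᵀP(A−BK) = [42.7547 7.3962; 7.3962 1.2830]
P' = Q + AᵀP(A−BK) = [60.7547 -1.6038; -1.6038 10.2830]
tr(P') = 71.0377

71.0377


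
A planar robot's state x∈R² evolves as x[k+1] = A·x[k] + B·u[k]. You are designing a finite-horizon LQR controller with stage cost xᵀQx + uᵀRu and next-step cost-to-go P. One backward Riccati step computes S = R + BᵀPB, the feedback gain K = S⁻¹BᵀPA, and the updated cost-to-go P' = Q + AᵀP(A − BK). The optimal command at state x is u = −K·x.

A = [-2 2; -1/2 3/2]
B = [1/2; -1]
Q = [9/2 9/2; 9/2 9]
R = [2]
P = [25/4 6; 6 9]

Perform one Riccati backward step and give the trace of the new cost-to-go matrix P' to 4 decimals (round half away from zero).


BᵀP = [-2.8750 -6.0000]
S = R + BᵀPB = [2] + [4.5625] = [6.5625]
BᵀPA = [8.7500 -14.7500]
K = S⁻¹·BᵀPA = [1.3333 -2.2476]
A−BK = [-2.6667 3.1238; 0.8333 -0.7476]
AᵀP(A−BK) = [27.5833 -36.0833; -36.0833 48.0976]
P' = Q + AᵀP(A−BK) = [32.0833 -31.5833; -31.5833 57.0976]
tr(P') = 89.1810

89.1810


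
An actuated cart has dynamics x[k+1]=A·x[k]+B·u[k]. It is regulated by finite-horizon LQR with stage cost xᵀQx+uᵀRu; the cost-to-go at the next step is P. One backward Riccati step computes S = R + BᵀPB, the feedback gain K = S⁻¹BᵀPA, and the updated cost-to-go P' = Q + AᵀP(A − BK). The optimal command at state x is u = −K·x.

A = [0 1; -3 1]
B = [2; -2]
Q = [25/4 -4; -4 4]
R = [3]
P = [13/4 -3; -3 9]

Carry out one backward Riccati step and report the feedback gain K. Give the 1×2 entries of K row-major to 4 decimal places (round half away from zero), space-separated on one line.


0.9474 -0.1513

BᵀP = [12.5000 -24.0000]
S = R + BᵀPB = [3] + [73.0000] = [76.0000]
BᵀPA = [72.0000 -11.5000]
K = S⁻¹·BᵀPA = [0.9474 -0.1513]
A−BK = [-1.8947 1.3026; -1.1053 0.6974]
AᵀP(A−BK) = [12.7895 -7.1053; -7.1053 4.5099]
P' = Q + AᵀP(A−BK) = [19.0395 -11.1053; -11.1053 8.5099]
tr(P') = 27.5493


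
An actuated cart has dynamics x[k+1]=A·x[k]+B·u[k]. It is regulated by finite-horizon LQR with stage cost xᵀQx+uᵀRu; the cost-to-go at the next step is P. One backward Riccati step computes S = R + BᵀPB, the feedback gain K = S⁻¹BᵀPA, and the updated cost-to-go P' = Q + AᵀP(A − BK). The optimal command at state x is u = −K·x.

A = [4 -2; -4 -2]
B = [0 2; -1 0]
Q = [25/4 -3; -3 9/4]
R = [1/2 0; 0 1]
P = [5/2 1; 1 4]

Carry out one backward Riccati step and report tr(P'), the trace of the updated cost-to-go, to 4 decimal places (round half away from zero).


BᵀP = [-1.0000 -4.0000; 5.0000 2.0000]
S = R + BᵀPB = [1/2 0; 0 1] + [4.0000 -2.0000; -2.0000 10.0000] = [4.5000 -2.0000; -2.0000 11.0000]
BᵀPA = [12.0000 10.0000; 12.0000 -14.0000]
K = S⁻¹·BᵀPA = [3.4286 1.8022; 1.7143 -0.9451]
A−BK = [0.5714 -0.1099; -0.5714 -0.1978]
AᵀP(A−BK) = [10.2857 1.7143; 1.7143 2.7473]
P' = Q + AᵀP(A−BK) = [16.5357 -1.2857; -1.2857 4.9973]
tr(P') = 21.5330

21.5330


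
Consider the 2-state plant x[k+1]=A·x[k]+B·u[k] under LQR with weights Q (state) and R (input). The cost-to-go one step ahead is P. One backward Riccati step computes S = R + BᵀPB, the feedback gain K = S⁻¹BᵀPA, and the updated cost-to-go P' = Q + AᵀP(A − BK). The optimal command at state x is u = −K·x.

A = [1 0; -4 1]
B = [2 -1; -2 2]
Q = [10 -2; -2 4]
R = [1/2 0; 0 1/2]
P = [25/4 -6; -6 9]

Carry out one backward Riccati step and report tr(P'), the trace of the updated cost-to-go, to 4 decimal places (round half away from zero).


BᵀP = [24.5000 -30.0000; -18.2500 24.0000]
S = R + BᵀPB = [1/2 0; 0 1/2] + [109.0000 -84.5000; -84.5000 66.2500] = [109.5000 -84.5000; -84.5000 66.7500]
BᵀPA = [144.5000 -30.0000; -114.2500 24.0000]
K = S⁻¹·BᵀPA = [-0.0518 0.1510; -1.7772 0.5507]
A−BK = [-0.6736 0.2487; -0.5492 0.2006]
AᵀP(A−BK) = [2.6917 -0.9016; -0.9016 0.3131]
P' = Q + AᵀP(A−BK) = [12.6917 -2.9016; -2.9016 4.3131]
tr(P') = 17.0048

17.0048


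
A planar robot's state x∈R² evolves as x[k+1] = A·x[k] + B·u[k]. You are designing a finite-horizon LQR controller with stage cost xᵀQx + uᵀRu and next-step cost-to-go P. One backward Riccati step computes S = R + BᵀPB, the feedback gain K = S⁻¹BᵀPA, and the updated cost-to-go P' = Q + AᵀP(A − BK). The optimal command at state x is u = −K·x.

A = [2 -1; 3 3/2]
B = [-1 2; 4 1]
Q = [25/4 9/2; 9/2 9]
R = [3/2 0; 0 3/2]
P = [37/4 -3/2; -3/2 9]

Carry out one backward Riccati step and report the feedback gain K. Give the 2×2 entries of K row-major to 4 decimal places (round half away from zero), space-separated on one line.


BᵀP = [-15.2500 37.5000; 17.0000 6.0000]
S = R + BᵀPB = [3/2 0; 0 3/2] + [165.2500 7.0000; 7.0000 40.0000] = [166.7500 7.0000; 7.0000 41.5000]
BᵀPA = [82.0000 71.5000; 52.0000 -8.0000]
K = S⁻¹·BᵀPA = [0.4423 0.4400; 1.1784 -0.2670]
A−BK = [0.0855 -0.0260; 0.0524 0.0070]
AᵀP(A−BK) = [2.4553 -0.1961; -0.1961 0.4046]
P' = Q + AᵀP(A−BK) = [8.7053 4.3039; 4.3039 9.4046]
tr(P') = 18.1098

0.4423 0.4400 1.1784 -0.2670


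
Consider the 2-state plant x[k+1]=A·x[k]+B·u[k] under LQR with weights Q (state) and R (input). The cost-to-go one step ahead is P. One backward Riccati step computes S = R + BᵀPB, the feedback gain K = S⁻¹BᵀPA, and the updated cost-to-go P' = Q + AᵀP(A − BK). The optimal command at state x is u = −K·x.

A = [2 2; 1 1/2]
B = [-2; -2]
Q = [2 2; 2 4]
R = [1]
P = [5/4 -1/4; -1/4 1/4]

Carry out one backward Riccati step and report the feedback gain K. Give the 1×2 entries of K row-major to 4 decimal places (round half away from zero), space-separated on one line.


-0.8000 -0.8000

BᵀP = [-2.0000 0.0000]
S = R + BᵀPB = [1] + [4.0000] = [5.0000]
BᵀPA = [-4.0000 -4.0000]
K = S⁻¹·BᵀPA = [-0.8000 -0.8000]
A−BK = [0.4000 0.4000; -0.6000 -1.1000]
AᵀP(A−BK) = [1.0500 1.1750; 1.1750 1.3625]
P' = Q + AᵀP(A−BK) = [3.0500 3.1750; 3.1750 5.3625]
tr(P') = 8.4125


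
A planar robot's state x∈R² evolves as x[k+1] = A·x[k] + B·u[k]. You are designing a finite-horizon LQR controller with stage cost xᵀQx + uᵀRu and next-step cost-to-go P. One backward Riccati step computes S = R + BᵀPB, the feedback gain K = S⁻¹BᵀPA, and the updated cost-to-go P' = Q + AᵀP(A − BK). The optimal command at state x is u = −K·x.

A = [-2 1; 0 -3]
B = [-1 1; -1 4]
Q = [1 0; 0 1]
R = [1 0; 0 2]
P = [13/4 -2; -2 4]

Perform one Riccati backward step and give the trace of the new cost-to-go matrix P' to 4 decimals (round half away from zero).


BᵀP = [-1.2500 -2.0000; -4.7500 14.0000]
S = R + BᵀPB = [1 0; 0 2] + [3.2500 -9.2500; -9.2500 51.2500] = [4.2500 -9.2500; -9.2500 53.2500]
BᵀPA = [2.5000 4.7500; 9.5000 -46.7500]
K = S⁻¹·BᵀPA = [1.5702 -1.2753; 0.4512 -1.0995]
A−BK = [-0.8810 0.8242; -0.2345 0.1226]
AᵀP(A−BK) = [4.7886 -4.8668; -4.8668 5.9076]
P' = Q + AᵀP(A−BK) = [5.7886 -4.8668; -4.8668 6.9076]
tr(P') = 12.6963

12.6963


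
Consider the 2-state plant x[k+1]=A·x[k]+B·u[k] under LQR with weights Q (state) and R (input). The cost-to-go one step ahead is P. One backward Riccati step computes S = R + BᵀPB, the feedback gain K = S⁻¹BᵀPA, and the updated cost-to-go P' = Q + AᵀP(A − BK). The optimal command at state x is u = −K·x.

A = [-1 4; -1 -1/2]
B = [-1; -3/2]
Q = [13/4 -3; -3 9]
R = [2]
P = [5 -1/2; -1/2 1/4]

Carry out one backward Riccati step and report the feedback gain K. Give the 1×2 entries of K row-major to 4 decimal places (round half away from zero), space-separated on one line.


0.6804 -2.8144

BᵀP = [-4.2500 0.1250]
S = R + BᵀPB = [2] + [4.0625] = [6.0625]
BᵀPA = [4.1250 -17.0625]
K = S⁻¹·BᵀPA = [0.6804 -2.8144]
A−BK = [-0.3196 1.1856; 0.0206 -4.7216]
AᵀP(A−BK) = [1.4433 -6.5155; -6.5155 34.0412]
P' = Q + AᵀP(A−BK) = [4.6933 -9.5155; -9.5155 43.0412]
tr(P') = 47.7345


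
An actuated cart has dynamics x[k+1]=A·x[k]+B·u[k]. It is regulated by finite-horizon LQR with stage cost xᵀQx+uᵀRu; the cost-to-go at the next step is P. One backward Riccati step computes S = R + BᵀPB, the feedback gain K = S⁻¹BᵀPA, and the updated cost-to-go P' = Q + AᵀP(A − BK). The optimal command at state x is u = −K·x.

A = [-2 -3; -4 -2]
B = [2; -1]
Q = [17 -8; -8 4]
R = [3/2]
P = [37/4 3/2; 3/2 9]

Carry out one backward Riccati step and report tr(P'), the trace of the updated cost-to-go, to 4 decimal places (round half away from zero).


324.1898

BᵀP = [17.0000 -6.0000]
S = R + BᵀPB = [3/2] + [40.0000] = [41.5000]
BᵀPA = [-10.0000 -39.0000]
K = S⁻¹·BᵀPA = [-0.2410 -0.9398]
A−BK = [-1.5181 -1.1205; -4.2410 -2.9398]
AᵀP(A−BK) = [202.5904 142.1024; 142.1024 100.5994]
P' = Q + AᵀP(A−BK) = [219.5904 134.1024; 134.1024 104.5994]
tr(P') = 324.1898


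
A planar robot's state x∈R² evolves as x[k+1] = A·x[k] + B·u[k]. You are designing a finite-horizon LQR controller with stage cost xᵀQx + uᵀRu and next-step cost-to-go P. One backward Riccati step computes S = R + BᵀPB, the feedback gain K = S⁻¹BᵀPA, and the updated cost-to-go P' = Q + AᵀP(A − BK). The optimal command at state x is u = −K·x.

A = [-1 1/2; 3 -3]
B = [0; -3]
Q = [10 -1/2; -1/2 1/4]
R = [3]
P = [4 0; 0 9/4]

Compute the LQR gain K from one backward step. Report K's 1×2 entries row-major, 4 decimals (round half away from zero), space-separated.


BᵀP = [0.0000 -6.7500]
S = R + BᵀPB = [3] + [20.2500] = [23.2500]
BᵀPA = [-20.2500 20.2500]
K = S⁻¹·BᵀPA = [-0.8710 0.8710]
A−BK = [-1.0000 0.5000; 0.3871 -0.3871]
AᵀP(A−BK) = [6.6129 -4.6129; -4.6129 3.6129]
P' = Q + AᵀP(A−BK) = [16.6129 -5.1129; -5.1129 3.8629]
tr(P') = 20.4758

-0.8710 0.8710


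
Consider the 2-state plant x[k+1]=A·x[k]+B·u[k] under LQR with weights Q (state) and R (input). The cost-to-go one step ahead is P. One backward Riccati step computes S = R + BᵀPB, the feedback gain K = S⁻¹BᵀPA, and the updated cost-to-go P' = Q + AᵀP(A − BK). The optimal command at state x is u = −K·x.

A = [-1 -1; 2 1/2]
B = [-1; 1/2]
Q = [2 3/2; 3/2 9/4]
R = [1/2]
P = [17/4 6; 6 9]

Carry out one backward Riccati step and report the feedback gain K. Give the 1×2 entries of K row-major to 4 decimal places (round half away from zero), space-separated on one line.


-1.7500 0.5000

BᵀP = [-1.2500 -1.5000]
S = R + BᵀPB = [1/2] + [0.5000] = [1.0000]
BᵀPA = [-1.7500 0.5000]
K = S⁻¹·BᵀPA = [-1.7500 0.5000]
A−BK = [-2.7500 -0.5000; 2.8750 0.2500]
AᵀP(A−BK) = [13.1875 -0.8750; -0.8750 0.2500]
P' = Q + AᵀP(A−BK) = [15.1875 0.6250; 0.6250 2.5000]
tr(P') = 17.6875


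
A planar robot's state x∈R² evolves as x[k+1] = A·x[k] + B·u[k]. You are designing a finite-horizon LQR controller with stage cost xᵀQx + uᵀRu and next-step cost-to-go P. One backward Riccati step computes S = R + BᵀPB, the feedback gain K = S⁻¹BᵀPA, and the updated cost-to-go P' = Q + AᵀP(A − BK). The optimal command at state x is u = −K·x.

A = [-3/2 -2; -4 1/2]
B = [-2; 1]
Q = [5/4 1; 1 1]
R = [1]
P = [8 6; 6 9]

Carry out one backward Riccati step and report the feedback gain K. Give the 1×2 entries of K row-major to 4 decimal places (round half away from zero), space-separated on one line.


BᵀP = [-10.0000 -3.0000]
S = R + BᵀPB = [1] + [17.0000] = [18.0000]
BᵀPA = [27.0000 18.5000]
K = S⁻¹·BᵀPA = [1.5000 1.0278]
A−BK = [1.5000 0.0556; -5.5000 -0.5278]
AᵀP(A−BK) = [193.5000 21.7500; 21.7500 3.2361]
P' = Q + AᵀP(A−BK) = [194.7500 22.7500; 22.7500 4.2361]
tr(P') = 198.9861

1.5000 1.0278
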